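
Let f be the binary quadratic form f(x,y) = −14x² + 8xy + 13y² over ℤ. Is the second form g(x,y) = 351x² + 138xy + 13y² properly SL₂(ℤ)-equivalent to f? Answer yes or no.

D₁ = 792, D₂ = 792
river cycle of f (length 8): (13, 18, -9), (-9, 18, 13), (13, 8, -14), (-14, 20, 7), (7, 22, -11), (-11, 22, 7), (7, 20, -14), (-14, 8, 13)
river cycle of g (length 8): (13, 18, -9), (-9, 18, 13), (13, 8, -14), (-14, 20, 7), (7, 22, -11), (-11, 22, 7), (7, 20, -14), (-14, 8, 13)
cycles coincide ⇒ equivalent

yes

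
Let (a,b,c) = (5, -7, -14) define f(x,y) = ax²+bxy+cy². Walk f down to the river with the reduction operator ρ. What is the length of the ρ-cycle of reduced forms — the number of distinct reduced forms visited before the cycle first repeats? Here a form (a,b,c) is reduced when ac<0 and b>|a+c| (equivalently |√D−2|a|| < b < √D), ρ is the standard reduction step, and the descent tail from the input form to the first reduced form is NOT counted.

D = 329, ⌊√D⌋ = 18
descent: ρ → (-14,7,5)
descent: ρ → (5,13,-8)  [lands on river]
river: ρ → (-8,3,10)
river: ρ → (10,17,-1)
river: ρ → (-1,17,10)
river: ρ → (10,3,-8)
river: ρ → (-8,13,5)
river: ρ → (5,17,-2)
river: ρ → (-2,15,13)
river: ρ → (13,11,-4)
river: ρ → (-4,13,10)
river: ρ → (10,7,-7)
river: ρ → (-7,7,10)
river: ρ → (10,13,-4)
river: ρ → (-4,11,13)
river: ρ → (13,15,-2)
river: ρ → (-2,17,5)
ρ-cycle length = 16 (tail of 2 descent steps not counted)

16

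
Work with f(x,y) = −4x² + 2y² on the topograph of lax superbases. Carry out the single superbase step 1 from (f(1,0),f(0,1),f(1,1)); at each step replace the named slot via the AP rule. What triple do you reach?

start (-4,2,-2) = (f(1,0),f(0,1),f(1,1))
replace slot 1: 2·(2+(-2)) − (-4) = 4 → (4,2,-2)

4,2,-2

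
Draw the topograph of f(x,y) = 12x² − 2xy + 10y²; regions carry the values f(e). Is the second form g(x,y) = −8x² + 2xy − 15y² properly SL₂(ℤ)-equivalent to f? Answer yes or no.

D₁ = -476, D₂ = -476
f: flip: (12,-2,10)→(10,2,12)
f: reduced (well bottom): (10,2,12) with a≤c, −a<b≤a
g is negative-definite; reduce −g:
−g: reduced (well bottom): (8,-2,15) with a≤c, −a<b≤a
flip sign back: reduced form of g is (-8,2,-15)
reduced forms (10, 2, 12) vs (-8, 2, -15) ⇒ inequivalent

no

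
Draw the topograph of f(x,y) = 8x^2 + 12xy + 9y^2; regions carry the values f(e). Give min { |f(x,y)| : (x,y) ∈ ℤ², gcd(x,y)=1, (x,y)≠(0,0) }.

translate: b→-4 (≡12 mod 16), so (8,12,9)→(8,-4,5)
flip: (8,-4,5)→(5,4,8)
reduced (well bottom): (5,4,8) with a≤c, −a<b≤a
well minimum = a = 5

5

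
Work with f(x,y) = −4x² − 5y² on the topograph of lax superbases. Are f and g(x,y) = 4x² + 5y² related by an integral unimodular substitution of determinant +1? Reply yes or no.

D₁ = -80, D₂ = -80
f is negative-definite; reduce −f:
−f: reduced (well bottom): (4,0,5) with a≤c, −a<b≤a
flip sign back: reduced form of f is (-4,0,-5)
g: reduced (well bottom): (4,0,5) with a≤c, −a<b≤a
reduced forms (-4, 0, -5) vs (4, 0, 5) ⇒ inequivalent

no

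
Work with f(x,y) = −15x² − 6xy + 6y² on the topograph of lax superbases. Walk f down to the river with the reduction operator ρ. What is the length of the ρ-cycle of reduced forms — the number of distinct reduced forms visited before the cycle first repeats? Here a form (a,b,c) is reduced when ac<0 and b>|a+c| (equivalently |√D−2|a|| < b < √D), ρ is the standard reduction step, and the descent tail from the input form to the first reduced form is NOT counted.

D = 396, ⌊√D⌋ = 19
descent: ρ → (6,18,-3)  [lands on river]
river: ρ → (-3,18,6)
ρ-cycle length = 2 (tail of 1 descent step not counted)

2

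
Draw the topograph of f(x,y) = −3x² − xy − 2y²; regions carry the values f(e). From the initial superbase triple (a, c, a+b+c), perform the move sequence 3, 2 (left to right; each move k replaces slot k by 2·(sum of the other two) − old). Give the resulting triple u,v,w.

start (-3,-2,-6) = (f(1,0),f(0,1),f(1,1))
replace slot 3: 2·((-3)+(-2)) − (-6) = -4 → (-3,-2,-4)
replace slot 2: 2·((-3)+(-4)) − (-2) = -12 → (-3,-12,-4)

-3,-12,-4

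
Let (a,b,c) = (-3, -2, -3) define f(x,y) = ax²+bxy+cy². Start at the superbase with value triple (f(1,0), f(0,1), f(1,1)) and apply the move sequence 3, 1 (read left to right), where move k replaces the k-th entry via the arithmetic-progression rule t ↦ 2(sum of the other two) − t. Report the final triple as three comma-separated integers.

start (-3,-3,-8) = (f(1,0),f(0,1),f(1,1))
replace slot 3: 2·((-3)+(-3)) − (-8) = -4 → (-3,-3,-4)
replace slot 1: 2·((-3)+(-4)) − (-3) = -11 → (-11,-3,-4)

-11,-3,-4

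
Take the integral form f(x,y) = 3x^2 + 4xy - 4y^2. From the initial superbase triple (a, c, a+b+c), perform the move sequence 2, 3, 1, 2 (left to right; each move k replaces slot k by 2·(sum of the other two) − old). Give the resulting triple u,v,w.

start (3,-4,3) = (f(1,0),f(0,1),f(1,1))
replace slot 2: 2·(3+3) − (-4) = 16 → (3,16,3)
replace slot 3: 2·(3+16) − 3 = 35 → (3,16,35)
replace slot 1: 2·(16+35) − 3 = 99 → (99,16,35)
replace slot 2: 2·(99+35) − 16 = 252 → (99,252,35)

99,252,35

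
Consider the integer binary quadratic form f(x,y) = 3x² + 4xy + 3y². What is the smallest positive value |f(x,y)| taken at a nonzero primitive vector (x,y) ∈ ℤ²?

translate: b→-2 (≡4 mod 6), so (3,4,3)→(3,-2,2)
flip: (3,-2,2)→(2,2,3)
reduced (well bottom): (2,2,3) with a≤c, −a<b≤a
well minimum = a = 2

2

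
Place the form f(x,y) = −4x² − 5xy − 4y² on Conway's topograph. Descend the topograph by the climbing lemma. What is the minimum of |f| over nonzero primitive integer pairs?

translate: b→-3 (≡5 mod 8), so (4,5,4)→(4,-3,3)
flip: (4,-3,3)→(3,3,4)
reduced (well bottom): (3,3,4) with a≤c, −a<b≤a
well minimum |f| = |-3| = 3 (negative-definite)

3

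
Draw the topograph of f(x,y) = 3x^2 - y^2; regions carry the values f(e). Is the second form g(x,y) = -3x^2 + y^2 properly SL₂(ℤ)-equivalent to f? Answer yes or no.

D₁ = 12, D₂ = 12
river cycle of f (length 2): (-1, 2, 2), (2, 2, -1)
river cycle of g (length 2): (1, 2, -2), (-2, 2, 1)
cycles differ ⇒ inequivalent

no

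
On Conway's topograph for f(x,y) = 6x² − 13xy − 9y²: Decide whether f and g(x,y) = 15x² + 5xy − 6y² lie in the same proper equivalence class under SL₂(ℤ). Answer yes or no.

D₁ = 385, D₂ = 385
river cycle of f (length 12): (-9, 13, 6), (6, 11, -11), (-11, 11, 6), (6, 13, -9), (-9, 5, 10), (10, 15, -4), (-4, 17, 6), (6, 19, -1), (-1, 19, 6), (6, 17, -4), … (2 more)
river cycle of g (length 12): (-6, 19, 1), (1, 19, -6), (-6, 17, 4), (4, 15, -10), (-10, 5, 9), (9, 13, -6), (-6, 11, 11), (11, 11, -6), (-6, 13, 9), (9, 5, -10), … (2 more)
cycles differ ⇒ inequivalent

no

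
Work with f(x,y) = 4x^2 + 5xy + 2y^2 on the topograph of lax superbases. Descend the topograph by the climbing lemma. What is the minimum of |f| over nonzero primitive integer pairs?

translate: b→-3 (≡5 mod 8), so (4,5,2)→(4,-3,1)
flip: (4,-3,1)→(1,3,4)
translate: b→1 (≡3 mod 2), so (1,3,4)→(1,1,2)
reduced (well bottom): (1,1,2) with a≤c, −a<b≤a
well minimum = a = 1

1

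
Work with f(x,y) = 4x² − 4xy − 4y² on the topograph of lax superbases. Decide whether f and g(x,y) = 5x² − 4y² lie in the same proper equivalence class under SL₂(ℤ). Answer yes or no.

D₁ = 80, D₂ = 80
river cycle of f (length 2): (-4, 4, 4), (4, 4, -4)
river cycle of g (length 2): (-4, 8, 1), (1, 8, -4)
cycles differ ⇒ inequivalent

no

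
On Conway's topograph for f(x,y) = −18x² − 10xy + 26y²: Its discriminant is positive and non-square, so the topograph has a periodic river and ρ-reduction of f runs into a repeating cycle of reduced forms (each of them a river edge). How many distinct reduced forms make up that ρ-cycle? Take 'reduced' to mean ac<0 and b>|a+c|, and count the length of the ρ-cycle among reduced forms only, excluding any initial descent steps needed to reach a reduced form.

D = 1972, ⌊√D⌋ = 44
descent: ρ → (26,10,-18)  [lands on river]
river: ρ → (-18,26,18)
river: ρ → (18,10,-26)
river: ρ → (-26,42,2)
river: ρ → (2,42,-26)
river: ρ → (-26,10,18)
river: ρ → (18,26,-18)
river: ρ → (-18,10,26)
river: ρ → (26,42,-2)
river: ρ → (-2,42,26)
ρ-cycle length = 10 (tail of 1 descent step not counted)

10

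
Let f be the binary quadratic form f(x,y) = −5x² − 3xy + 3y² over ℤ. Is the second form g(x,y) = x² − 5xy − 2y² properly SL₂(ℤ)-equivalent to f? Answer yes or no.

D₁ = 69, D₂ = 33
discriminants differ ⇒ not SL₂(ℤ)-equivalent

no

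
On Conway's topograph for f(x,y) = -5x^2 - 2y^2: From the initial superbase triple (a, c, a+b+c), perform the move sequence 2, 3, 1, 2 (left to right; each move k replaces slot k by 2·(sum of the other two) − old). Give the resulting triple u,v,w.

start (-5,-2,-7) = (f(1,0),f(0,1),f(1,1))
replace slot 2: 2·((-5)+(-7)) − (-2) = -22 → (-5,-22,-7)
replace slot 3: 2·((-5)+(-22)) − (-7) = -47 → (-5,-22,-47)
replace slot 1: 2·((-22)+(-47)) − (-5) = -133 → (-133,-22,-47)
replace slot 2: 2·((-133)+(-47)) − (-22) = -338 → (-133,-338,-47)

-133,-338,-47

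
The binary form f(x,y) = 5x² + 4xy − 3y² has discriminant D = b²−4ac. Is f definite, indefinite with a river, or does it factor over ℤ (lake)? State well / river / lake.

D = b²−4ac = 4² − 4·5·(-3) = 76
D > 0 non-square ⇒ indefinite ⇒ periodic river

river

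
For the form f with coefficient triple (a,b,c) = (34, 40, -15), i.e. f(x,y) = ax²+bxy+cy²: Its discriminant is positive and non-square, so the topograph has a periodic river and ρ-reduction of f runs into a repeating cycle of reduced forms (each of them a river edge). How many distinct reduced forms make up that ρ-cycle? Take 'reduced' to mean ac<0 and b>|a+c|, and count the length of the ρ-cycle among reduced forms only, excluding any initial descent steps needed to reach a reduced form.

D = 3640, ⌊√D⌋ = 60
river: ρ → (-15,50,19)
river: ρ → (19,26,-39)
river: ρ → (-39,52,6)
river: ρ → (6,56,-21)
river: ρ → (-21,28,34)
river: ρ → (34,40,-15)
ρ-cycle length = 6 (tail of 0 descent steps not counted)

6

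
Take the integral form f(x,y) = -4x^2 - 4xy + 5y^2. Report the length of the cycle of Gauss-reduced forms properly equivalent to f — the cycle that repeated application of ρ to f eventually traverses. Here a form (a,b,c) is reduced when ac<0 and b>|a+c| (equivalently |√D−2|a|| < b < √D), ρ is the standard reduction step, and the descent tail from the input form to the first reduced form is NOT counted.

D = 96, ⌊√D⌋ = 9
descent: ρ → (5,4,-4)  [lands on river]
river: ρ → (-4,4,5)
river: ρ → (5,6,-3)
river: ρ → (-3,6,5)
ρ-cycle length = 4 (tail of 1 descent step not counted)

4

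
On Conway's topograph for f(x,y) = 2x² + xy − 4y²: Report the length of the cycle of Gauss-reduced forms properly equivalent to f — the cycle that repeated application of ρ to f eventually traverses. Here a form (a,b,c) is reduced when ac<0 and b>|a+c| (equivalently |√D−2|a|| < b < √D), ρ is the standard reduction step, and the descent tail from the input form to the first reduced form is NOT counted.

D = 33, ⌊√D⌋ = 5
descent: ρ → (-4,-1,2)
descent: ρ → (2,5,-1)  [lands on river]
river: ρ → (-1,5,2)
river: ρ → (2,3,-3)
river: ρ → (-3,3,2)
ρ-cycle length = 4 (tail of 2 descent steps not counted)

4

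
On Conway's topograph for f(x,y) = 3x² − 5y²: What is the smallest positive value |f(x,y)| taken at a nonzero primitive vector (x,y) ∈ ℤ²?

descent: ρ → (-5,0,3)
descent: ρ → (3,6,-2)  [lands on river]
river: ρ → (-2,6,3)
closes: descent 2, river 2
min |a| on river = 2

2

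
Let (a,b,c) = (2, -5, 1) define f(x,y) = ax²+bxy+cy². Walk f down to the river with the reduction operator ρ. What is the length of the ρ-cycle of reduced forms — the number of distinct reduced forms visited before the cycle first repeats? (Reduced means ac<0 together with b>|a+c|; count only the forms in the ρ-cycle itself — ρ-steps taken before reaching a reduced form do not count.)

D = 17, ⌊√D⌋ = 4
descent: ρ → (1,3,-2)  [lands on river]
river: ρ → (-2,1,2)
river: ρ → (2,3,-1)
river: ρ → (-1,3,2)
river: ρ → (2,1,-2)
river: ρ → (-2,3,1)
ρ-cycle length = 6 (tail of 1 descent step not counted)

6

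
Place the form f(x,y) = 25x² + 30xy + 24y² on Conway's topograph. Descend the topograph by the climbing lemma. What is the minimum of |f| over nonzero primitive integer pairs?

translate: b→-20 (≡30 mod 50), so (25,30,24)→(25,-20,19)
flip: (25,-20,19)→(19,20,25)
translate: b→-18 (≡20 mod 38), so (19,20,25)→(19,-18,24)
reduced (well bottom): (19,-18,24) with a≤c, −a<b≤a
well minimum = a = 19

19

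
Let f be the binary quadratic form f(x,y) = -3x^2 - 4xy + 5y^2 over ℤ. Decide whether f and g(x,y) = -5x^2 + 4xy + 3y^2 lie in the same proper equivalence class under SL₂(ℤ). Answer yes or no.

D₁ = 76, D₂ = 76
river cycle of f (length 6): (5, 4, -3), (-3, 8, 1), (1, 8, -3), (-3, 4, 5), (5, 6, -2), (-2, 6, 5)
river cycle of g (length 6): (3, 8, -1), (-1, 8, 3), (3, 4, -5), (-5, 6, 2), (2, 6, -5), (-5, 4, 3)
cycles differ ⇒ inequivalent

no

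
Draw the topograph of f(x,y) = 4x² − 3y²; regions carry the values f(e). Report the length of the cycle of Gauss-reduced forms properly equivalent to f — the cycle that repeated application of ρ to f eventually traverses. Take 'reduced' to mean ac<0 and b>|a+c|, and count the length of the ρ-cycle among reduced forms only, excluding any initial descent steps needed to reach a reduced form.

D = 48, ⌊√D⌋ = 6
descent: ρ → (-3,6,1)  [lands on river]
river: ρ → (1,6,-3)
ρ-cycle length = 2 (tail of 1 descent step not counted)

2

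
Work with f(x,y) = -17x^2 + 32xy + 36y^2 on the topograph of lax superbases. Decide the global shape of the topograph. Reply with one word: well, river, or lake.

D = b²−4ac = 32² − 4·(-17)·36 = 3472
D > 0 non-square ⇒ indefinite ⇒ periodic river

river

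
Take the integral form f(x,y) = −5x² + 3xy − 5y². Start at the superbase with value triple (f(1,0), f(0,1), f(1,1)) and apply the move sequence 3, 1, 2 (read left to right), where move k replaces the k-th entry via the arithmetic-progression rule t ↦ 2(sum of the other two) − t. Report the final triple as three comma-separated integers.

start (-5,-5,-7) = (f(1,0),f(0,1),f(1,1))
replace slot 3: 2·((-5)+(-5)) − (-7) = -13 → (-5,-5,-13)
replace slot 1: 2·((-5)+(-13)) − (-5) = -31 → (-31,-5,-13)
replace slot 2: 2·((-31)+(-13)) − (-5) = -83 → (-31,-83,-13)

-31,-83,-13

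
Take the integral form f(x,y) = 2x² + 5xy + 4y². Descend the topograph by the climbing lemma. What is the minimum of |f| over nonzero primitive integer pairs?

translate: b→1 (≡5 mod 4), so (2,5,4)→(2,1,1)
flip: (2,1,1)→(1,-1,2)
translate: b→1 (≡-1 mod 2), so (1,-1,2)→(1,1,2)
reduced (well bottom): (1,1,2) with a≤c, −a<b≤a
well minimum = a = 1

1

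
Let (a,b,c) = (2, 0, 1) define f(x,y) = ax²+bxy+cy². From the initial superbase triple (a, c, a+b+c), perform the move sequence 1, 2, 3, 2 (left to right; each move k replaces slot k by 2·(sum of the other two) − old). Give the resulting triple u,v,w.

start (2,1,3) = (f(1,0),f(0,1),f(1,1))
replace slot 1: 2·(1+3) − 2 = 6 → (6,1,3)
replace slot 2: 2·(6+3) − 1 = 17 → (6,17,3)
replace slot 3: 2·(6+17) − 3 = 43 → (6,17,43)
replace slot 2: 2·(6+43) − 17 = 81 → (6,81,43)

6,81,43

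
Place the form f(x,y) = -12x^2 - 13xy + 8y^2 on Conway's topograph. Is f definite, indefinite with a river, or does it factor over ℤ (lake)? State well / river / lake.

D = b²−4ac = (-13)² − 4·(-12)·8 = 553
D > 0 non-square ⇒ indefinite ⇒ periodic river

river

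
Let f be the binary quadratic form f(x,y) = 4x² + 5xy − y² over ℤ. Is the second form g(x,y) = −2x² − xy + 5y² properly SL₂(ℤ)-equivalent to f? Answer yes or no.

D₁ = 41, D₂ = 41
river cycle of f (length 10): (-1, 5, 4), (4, 3, -2), (-2, 5, 2), (2, 3, -4), (-4, 5, 1), (1, 5, -4), (-4, 3, 2), (2, 5, -2), (-2, 3, 4), (4, 5, -1)
river cycle of g (length 10): (-2, 3, 4), (4, 5, -1), (-1, 5, 4), (4, 3, -2), (-2, 5, 2), (2, 3, -4), (-4, 5, 1), (1, 5, -4), (-4, 3, 2), (2, 5, -2)
cycles coincide ⇒ equivalent

yes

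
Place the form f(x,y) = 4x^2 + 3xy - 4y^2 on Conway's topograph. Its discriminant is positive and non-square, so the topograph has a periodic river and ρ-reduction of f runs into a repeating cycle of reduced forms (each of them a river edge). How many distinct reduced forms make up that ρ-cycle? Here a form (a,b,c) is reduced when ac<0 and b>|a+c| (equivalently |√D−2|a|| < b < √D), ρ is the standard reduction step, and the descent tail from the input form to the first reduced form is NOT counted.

D = 73, ⌊√D⌋ = 8
river: ρ → (-4,5,3)
river: ρ → (3,7,-2)
river: ρ → (-2,5,6)
river: ρ → (6,7,-1)
river: ρ → (-1,7,6)
river: ρ → (6,5,-2)
river: ρ → (-2,7,3)
river: ρ → (3,5,-4)
river: ρ → (-4,3,4)
river: ρ → (4,5,-3)
river: ρ → (-3,7,2)
river: ρ → (2,5,-6)
river: ρ → (-6,7,1)
river: ρ → (1,7,-6)
river: ρ → (-6,5,2)
river: ρ → (2,7,-3)
river: ρ → (-3,5,4)
river: ρ → (4,3,-4)
ρ-cycle length = 18 (tail of 0 descent steps not counted)

18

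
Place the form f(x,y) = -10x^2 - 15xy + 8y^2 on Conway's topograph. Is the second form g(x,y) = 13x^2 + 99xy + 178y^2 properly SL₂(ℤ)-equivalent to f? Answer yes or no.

D₁ = 545, D₂ = 545
river cycle of f (length 8): (8, 15, -10), (-10, 5, 13), (13, 21, -2), (-2, 23, 2), (2, 21, -13), (-13, 5, 10), (10, 15, -8), (-8, 17, 8)
river cycle of g (length 8): (13, 21, -2), (-2, 23, 2), (2, 21, -13), (-13, 5, 10), (10, 15, -8), (-8, 17, 8), (8, 15, -10), (-10, 5, 13)
cycles coincide ⇒ equivalent

yes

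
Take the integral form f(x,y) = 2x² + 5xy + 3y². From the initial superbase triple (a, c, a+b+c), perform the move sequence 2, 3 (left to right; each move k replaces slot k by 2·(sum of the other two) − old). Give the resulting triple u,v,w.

start (2,3,10) = (f(1,0),f(0,1),f(1,1))
replace slot 2: 2·(2+10) − 3 = 21 → (2,21,10)
replace slot 3: 2·(2+21) − 10 = 36 → (2,21,36)

2,21,36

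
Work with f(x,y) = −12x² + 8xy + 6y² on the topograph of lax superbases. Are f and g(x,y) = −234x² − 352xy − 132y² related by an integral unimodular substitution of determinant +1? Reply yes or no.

D₁ = 352, D₂ = 352
river cycle of f (length 6): (6, 16, -4), (-4, 16, 6), (6, 8, -12), (-12, 16, 2), (2, 16, -12), (-12, 8, 6)
river cycle of g (length 6): (6, 16, -4), (-4, 16, 6), (6, 8, -12), (-12, 16, 2), (2, 16, -12), (-12, 8, 6)
cycles coincide ⇒ equivalent

yes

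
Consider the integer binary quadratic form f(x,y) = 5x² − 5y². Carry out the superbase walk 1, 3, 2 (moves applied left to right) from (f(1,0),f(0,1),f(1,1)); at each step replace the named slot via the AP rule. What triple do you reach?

start (5,-5,0) = (f(1,0),f(0,1),f(1,1))
replace slot 1: 2·((-5)+0) − 5 = -15 → (-15,-5,0)
replace slot 3: 2·((-15)+(-5)) − 0 = -40 → (-15,-5,-40)
replace slot 2: 2·((-15)+(-40)) − (-5) = -105 → (-15,-105,-40)

-15,-105,-40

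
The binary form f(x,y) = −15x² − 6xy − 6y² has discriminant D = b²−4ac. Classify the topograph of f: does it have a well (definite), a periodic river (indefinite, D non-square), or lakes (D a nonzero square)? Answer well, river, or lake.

D = b²−4ac = (-6)² − 4·(-15)·(-6) = -324
D < 0 ⇒ definite ⇒ every region one sign ⇒ single well

well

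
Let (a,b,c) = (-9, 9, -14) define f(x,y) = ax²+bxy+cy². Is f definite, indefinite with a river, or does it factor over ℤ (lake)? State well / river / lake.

D = b²−4ac = 9² − 4·(-9)·(-14) = -423
D < 0 ⇒ definite ⇒ every region one sign ⇒ single well

well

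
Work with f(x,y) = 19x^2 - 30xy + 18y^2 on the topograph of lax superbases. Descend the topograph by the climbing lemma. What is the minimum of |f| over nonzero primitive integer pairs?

translate: b→8 (≡-30 mod 38), so (19,-30,18)→(19,8,7)
flip: (19,8,7)→(7,-8,19)
translate: b→6 (≡-8 mod 14), so (7,-8,19)→(7,6,18)
reduced (well bottom): (7,6,18) with a≤c, −a<b≤a
well minimum = a = 7

7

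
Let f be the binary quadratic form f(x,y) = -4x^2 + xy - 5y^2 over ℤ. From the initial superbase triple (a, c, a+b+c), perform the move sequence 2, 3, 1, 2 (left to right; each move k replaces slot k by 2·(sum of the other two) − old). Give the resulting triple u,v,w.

start (-4,-5,-8) = (f(1,0),f(0,1),f(1,1))
replace slot 2: 2·((-4)+(-8)) − (-5) = -19 → (-4,-19,-8)
replace slot 3: 2·((-4)+(-19)) − (-8) = -38 → (-4,-19,-38)
replace slot 1: 2·((-19)+(-38)) − (-4) = -110 → (-110,-19,-38)
replace slot 2: 2·((-110)+(-38)) − (-19) = -277 → (-110,-277,-38)

-110,-277,-38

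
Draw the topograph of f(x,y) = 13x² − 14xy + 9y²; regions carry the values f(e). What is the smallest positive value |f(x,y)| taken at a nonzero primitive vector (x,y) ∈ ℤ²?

translate: b→12 (≡-14 mod 26), so (13,-14,9)→(13,12,8)
flip: (13,12,8)→(8,-12,13)
translate: b→4 (≡-12 mod 16), so (8,-12,13)→(8,4,9)
reduced (well bottom): (8,4,9) with a≤c, −a<b≤a
well minimum = a = 8

8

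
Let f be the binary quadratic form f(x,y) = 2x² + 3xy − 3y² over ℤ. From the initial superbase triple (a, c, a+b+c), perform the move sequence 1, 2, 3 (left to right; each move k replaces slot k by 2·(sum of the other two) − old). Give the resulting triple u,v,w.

start (2,-3,2) = (f(1,0),f(0,1),f(1,1))
replace slot 1: 2·((-3)+2) − 2 = -4 → (-4,-3,2)
replace slot 2: 2·((-4)+2) − (-3) = -1 → (-4,-1,2)
replace slot 3: 2·((-4)+(-1)) − 2 = -12 → (-4,-1,-12)

-4,-1,-12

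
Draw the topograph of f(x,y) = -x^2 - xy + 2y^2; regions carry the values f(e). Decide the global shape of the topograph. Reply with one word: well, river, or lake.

D = b²−4ac = (-1)² − 4·(-1)·2 = 9
D = 3² is a perfect square ⇒ form factors over ℤ ⇒ lakes

lake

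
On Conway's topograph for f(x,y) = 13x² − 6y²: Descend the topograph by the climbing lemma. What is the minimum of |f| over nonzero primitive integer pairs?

descent: ρ → (-6,12,7)  [lands on river]
river: ρ → (7,16,-2)
river: ρ → (-2,16,7)
river: ρ → (7,12,-6)
closes: descent 1, river 4
min |a| on river = 2

2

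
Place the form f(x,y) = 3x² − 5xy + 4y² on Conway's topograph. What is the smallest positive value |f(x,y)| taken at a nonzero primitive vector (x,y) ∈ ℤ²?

translate: b→1 (≡-5 mod 6), so (3,-5,4)→(3,1,2)
flip: (3,1,2)→(2,-1,3)
reduced (well bottom): (2,-1,3) with a≤c, −a<b≤a
well minimum = a = 2

2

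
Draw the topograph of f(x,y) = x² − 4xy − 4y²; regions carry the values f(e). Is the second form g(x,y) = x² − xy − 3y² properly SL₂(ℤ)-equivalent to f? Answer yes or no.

D₁ = 32, D₂ = 13
discriminants differ ⇒ not SL₂(ℤ)-equivalent

no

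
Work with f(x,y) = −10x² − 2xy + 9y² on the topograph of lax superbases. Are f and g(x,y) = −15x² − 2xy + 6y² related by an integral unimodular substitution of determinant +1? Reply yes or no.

D₁ = 364, D₂ = 364
river cycle of f (length 8): (9, 2, -10), (-10, 18, 1), (1, 18, -10), (-10, 2, 9), (9, 16, -3), (-3, 14, 14), (14, 14, -3), (-3, 16, 9)
river cycle of g (length 8): (6, 14, -7), (-7, 14, 6), (6, 10, -11), (-11, 12, 5), (5, 18, -2), (-2, 18, 5), (5, 12, -11), (-11, 10, 6)
cycles differ ⇒ inequivalent

no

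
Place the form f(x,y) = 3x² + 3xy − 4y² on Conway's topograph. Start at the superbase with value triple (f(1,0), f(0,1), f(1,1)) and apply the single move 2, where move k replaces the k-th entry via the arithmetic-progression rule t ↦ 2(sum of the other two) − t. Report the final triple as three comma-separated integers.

start (3,-4,2) = (f(1,0),f(0,1),f(1,1))
replace slot 2: 2·(3+2) − (-4) = 14 → (3,14,2)

3,14,2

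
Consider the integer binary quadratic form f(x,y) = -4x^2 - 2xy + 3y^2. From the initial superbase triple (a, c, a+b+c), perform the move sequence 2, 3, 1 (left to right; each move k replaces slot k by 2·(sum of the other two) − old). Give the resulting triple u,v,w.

start (-4,3,-3) = (f(1,0),f(0,1),f(1,1))
replace slot 2: 2·((-4)+(-3)) − 3 = -17 → (-4,-17,-3)
replace slot 3: 2·((-4)+(-17)) − (-3) = -39 → (-4,-17,-39)
replace slot 1: 2·((-17)+(-39)) − (-4) = -108 → (-108,-17,-39)

-108,-17,-39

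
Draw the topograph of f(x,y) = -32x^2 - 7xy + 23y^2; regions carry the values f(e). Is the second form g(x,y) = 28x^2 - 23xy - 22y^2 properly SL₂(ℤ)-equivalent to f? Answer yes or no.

D₁ = 2993, D₂ = 2993
river cycle of f (length 6): (23, 53, -2), (-2, 51, 49), (49, 47, -4), (-4, 49, 37), (37, 25, -16), (-16, 39, 23)
river cycle of g (length 12): (-22, 23, 28), (28, 33, -17), (-17, 35, 26), (26, 17, -26), (-26, 35, 17), (17, 33, -28), (-28, 23, 22), (22, 21, -29), (-29, 37, 14), (14, 47, -14), … (2 more)
cycles differ ⇒ inequivalent

no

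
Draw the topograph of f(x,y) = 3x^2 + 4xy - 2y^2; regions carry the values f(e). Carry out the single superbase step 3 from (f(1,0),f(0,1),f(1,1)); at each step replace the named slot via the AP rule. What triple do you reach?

start (3,-2,5) = (f(1,0),f(0,1),f(1,1))
replace slot 3: 2·(3+(-2)) − 5 = -3 → (3,-2,-3)

3,-2,-3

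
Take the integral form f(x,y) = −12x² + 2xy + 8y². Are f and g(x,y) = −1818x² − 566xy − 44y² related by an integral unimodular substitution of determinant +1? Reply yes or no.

D₁ = 388, D₂ = 388
river cycle of f (length 18): (8, 14, -6), (-6, 10, 12), (12, 14, -4), (-4, 18, 4), (4, 14, -12), (-12, 10, 6), (6, 14, -8), (-8, 18, 2), (2, 18, -8), (-8, 14, 6), … (8 more)
river cycle of g (length 18): (-6, 10, 12), (12, 14, -4), (-4, 18, 4), (4, 14, -12), (-12, 10, 6), (6, 14, -8), (-8, 18, 2), (2, 18, -8), (-8, 14, 6), (6, 10, -12), … (8 more)
cycles coincide ⇒ equivalent

yes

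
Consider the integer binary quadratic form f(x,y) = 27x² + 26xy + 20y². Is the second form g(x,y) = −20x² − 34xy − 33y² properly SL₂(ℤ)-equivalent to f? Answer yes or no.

D₁ = -1484, D₂ = -1484
f: flip: (27,26,20)→(20,-26,27)
f: translate: b→14 (≡-26 mod 40), so (20,-26,27)→(20,14,21)
f: reduced (well bottom): (20,14,21) with a≤c, −a<b≤a
g is negative-definite; reduce −g:
−g: translate: b→-6 (≡34 mod 40), so (20,34,33)→(20,-6,19)
−g: flip: (20,-6,19)→(19,6,20)
−g: reduced (well bottom): (19,6,20) with a≤c, −a<b≤a
flip sign back: reduced form of g is (-19,-6,-20)
reduced forms (20, 14, 21) vs (-19, -6, -20) ⇒ inequivalent

no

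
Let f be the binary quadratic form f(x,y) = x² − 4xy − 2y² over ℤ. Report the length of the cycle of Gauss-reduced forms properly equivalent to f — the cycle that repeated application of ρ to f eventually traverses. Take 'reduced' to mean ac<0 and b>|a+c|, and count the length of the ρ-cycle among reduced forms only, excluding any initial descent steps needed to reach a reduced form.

D = 24, ⌊√D⌋ = 4
descent: ρ → (-2,4,1)  [lands on river]
river: ρ → (1,4,-2)
ρ-cycle length = 2 (tail of 1 descent step not counted)

2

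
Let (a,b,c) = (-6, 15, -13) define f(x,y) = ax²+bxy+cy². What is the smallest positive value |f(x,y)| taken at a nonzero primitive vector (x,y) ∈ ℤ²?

translate: b→-3 (≡-15 mod 12), so (6,-15,13)→(6,-3,4)
flip: (6,-3,4)→(4,3,6)
reduced (well bottom): (4,3,6) with a≤c, −a<b≤a
well minimum |f| = |-4| = 4 (negative-definite)

4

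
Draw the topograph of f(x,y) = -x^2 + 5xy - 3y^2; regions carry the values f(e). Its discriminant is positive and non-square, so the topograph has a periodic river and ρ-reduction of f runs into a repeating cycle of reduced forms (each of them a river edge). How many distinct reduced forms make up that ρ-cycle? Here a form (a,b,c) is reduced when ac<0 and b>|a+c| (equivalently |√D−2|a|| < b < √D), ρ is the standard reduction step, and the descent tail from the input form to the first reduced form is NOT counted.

D = 13, ⌊√D⌋ = 3
descent: ρ → (-3,1,1)
descent: ρ → (1,3,-1)  [lands on river]
river: ρ → (-1,3,1)
ρ-cycle length = 2 (tail of 2 descent steps not counted)

2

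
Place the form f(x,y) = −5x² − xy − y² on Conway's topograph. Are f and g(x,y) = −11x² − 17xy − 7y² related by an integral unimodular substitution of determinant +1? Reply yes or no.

D₁ = -19, D₂ = -19
f is negative-definite; reduce −f:
−f: flip: (5,1,1)→(1,-1,5)
−f: translate: b→1 (≡-1 mod 2), so (1,-1,5)→(1,1,5)
−f: reduced (well bottom): (1,1,5) with a≤c, −a<b≤a
flip sign back: reduced form of f is (-1,-1,-5)
g is negative-definite; reduce −g:
−g: translate: b→-5 (≡17 mod 22), so (11,17,7)→(11,-5,1)
−g: flip: (11,-5,1)→(1,5,11)
−g: translate: b→1 (≡5 mod 2), so (1,5,11)→(1,1,5)
−g: reduced (well bottom): (1,1,5) with a≤c, −a<b≤a
flip sign back: reduced form of g is (-1,-1,-5)
reduced forms (-1, -1, -5) vs (-1, -1, -5) ⇒ equivalent

yes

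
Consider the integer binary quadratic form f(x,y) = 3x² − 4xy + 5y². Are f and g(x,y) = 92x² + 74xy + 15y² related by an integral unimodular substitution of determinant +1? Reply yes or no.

D₁ = -44, D₂ = -44
f: translate: b→2 (≡-4 mod 6), so (3,-4,5)→(3,2,4)
f: reduced (well bottom): (3,2,4) with a≤c, −a<b≤a
g: flip: (92,74,15)→(15,-74,92)
g: translate: b→-14 (≡-74 mod 30), so (15,-74,92)→(15,-14,4)
g: flip: (15,-14,4)→(4,14,15)
g: translate: b→-2 (≡14 mod 8), so (4,14,15)→(4,-2,3)
g: flip: (4,-2,3)→(3,2,4)
g: reduced (well bottom): (3,2,4) with a≤c, −a<b≤a
reduced forms (3, 2, 4) vs (3, 2, 4) ⇒ equivalent

yes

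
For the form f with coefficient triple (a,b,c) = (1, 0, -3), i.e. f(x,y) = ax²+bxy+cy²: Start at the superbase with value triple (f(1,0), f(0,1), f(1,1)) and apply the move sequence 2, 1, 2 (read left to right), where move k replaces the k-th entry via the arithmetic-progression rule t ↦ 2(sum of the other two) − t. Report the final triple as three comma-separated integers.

start (1,-3,-2) = (f(1,0),f(0,1),f(1,1))
replace slot 2: 2·(1+(-2)) − (-3) = 1 → (1,1,-2)
replace slot 1: 2·(1+(-2)) − 1 = -3 → (-3,1,-2)
replace slot 2: 2·((-3)+(-2)) − 1 = -11 → (-3,-11,-2)

-3,-11,-2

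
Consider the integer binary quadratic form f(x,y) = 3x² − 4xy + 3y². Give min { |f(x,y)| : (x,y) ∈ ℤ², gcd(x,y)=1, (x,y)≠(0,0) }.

translate: b→2 (≡-4 mod 6), so (3,-4,3)→(3,2,2)
flip: (3,2,2)→(2,-2,3)
translate: b→2 (≡-2 mod 4), so (2,-2,3)→(2,2,3)
reduced (well bottom): (2,2,3) with a≤c, −a<b≤a
well minimum = a = 2

2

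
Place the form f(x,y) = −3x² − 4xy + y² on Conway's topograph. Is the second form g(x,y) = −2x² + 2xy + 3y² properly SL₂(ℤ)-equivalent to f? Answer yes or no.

D₁ = 28, D₂ = 28
river cycle of f (length 4): (1, 4, -3), (-3, 2, 2), (2, 2, -3), (-3, 4, 1)
river cycle of g (length 4): (3, 4, -1), (-1, 4, 3), (3, 2, -2), (-2, 2, 3)
cycles differ ⇒ inequivalent

no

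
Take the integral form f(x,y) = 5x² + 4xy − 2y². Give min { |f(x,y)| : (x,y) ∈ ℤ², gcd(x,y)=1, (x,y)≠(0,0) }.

river: ρ → (-2,4,5)
river: ρ → (5,6,-1)
river: ρ → (-1,6,5)
river: ρ → (5,4,-2)
closes: descent 0, river 4
min |a| on river = 1

1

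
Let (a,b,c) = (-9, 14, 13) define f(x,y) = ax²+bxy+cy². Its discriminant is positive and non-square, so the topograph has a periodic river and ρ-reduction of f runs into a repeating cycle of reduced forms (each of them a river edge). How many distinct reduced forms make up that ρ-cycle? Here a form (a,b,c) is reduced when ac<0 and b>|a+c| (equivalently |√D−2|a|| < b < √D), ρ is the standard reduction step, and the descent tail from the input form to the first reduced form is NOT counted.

D = 664, ⌊√D⌋ = 25
river: ρ → (13,12,-10)
river: ρ → (-10,8,15)
river: ρ → (15,22,-3)
river: ρ → (-3,20,22)
river: ρ → (22,24,-1)
river: ρ → (-1,24,22)
river: ρ → (22,20,-3)
river: ρ → (-3,22,15)
river: ρ → (15,8,-10)
river: ρ → (-10,12,13)
river: ρ → (13,14,-9)
river: ρ → (-9,22,5)
river: ρ → (5,18,-17)
river: ρ → (-17,16,6)
river: ρ → (6,20,-11)
river: ρ → (-11,24,2)
river: ρ → (2,24,-11)
river: ρ → (-11,20,6)
river: ρ → (6,16,-17)
river: ρ → (-17,18,5)
river: ρ → (5,22,-9)
river: ρ → (-9,14,13)
ρ-cycle length = 22 (tail of 0 descent steps not counted)

22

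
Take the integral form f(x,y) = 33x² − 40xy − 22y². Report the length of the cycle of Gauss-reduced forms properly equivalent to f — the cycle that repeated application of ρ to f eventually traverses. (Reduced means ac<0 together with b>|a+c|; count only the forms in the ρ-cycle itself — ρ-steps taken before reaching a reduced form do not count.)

D = 4504, ⌊√D⌋ = 67
descent: ρ → (-22,40,33)  [lands on river]
river: ρ → (33,26,-29)
river: ρ → (-29,32,30)
river: ρ → (30,28,-31)
river: ρ → (-31,34,27)
river: ρ → (27,20,-38)
river: ρ → (-38,56,9)
river: ρ → (9,52,-50)
river: ρ → (-50,48,11)
river: ρ → (11,62,-15)
river: ρ → (-15,58,19)
river: ρ → (19,56,-18)
river: ρ → (-18,52,25)
river: ρ → (25,48,-22)
ρ-cycle length = 14 (tail of 1 descent step not counted)

14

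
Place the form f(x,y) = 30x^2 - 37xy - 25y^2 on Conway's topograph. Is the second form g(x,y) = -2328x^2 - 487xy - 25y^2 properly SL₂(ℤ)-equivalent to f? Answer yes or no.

D₁ = 4369, D₂ = 4369
river cycle of f (length 58): (-25, 37, 30), (30, 23, -32), (-32, 41, 21), (21, 43, -30), (-30, 17, 34), (34, 51, -13), (-13, 53, 30), (30, 7, -36), (-36, 65, 1), (1, 65, -36), … (48 more)
river cycle of g (length 58): (-25, 37, 30), (30, 23, -32), (-32, 41, 21), (21, 43, -30), (-30, 17, 34), (34, 51, -13), (-13, 53, 30), (30, 7, -36), (-36, 65, 1), (1, 65, -36), … (48 more)
cycles coincide ⇒ equivalent

yes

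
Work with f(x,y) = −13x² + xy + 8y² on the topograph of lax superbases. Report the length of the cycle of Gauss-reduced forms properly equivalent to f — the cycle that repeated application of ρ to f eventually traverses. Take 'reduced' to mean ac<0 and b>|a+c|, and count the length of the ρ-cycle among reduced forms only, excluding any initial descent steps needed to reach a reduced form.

D = 417, ⌊√D⌋ = 20
descent: ρ → (8,15,-6)  [lands on river]
river: ρ → (-6,9,14)
river: ρ → (14,19,-1)
river: ρ → (-1,19,14)
river: ρ → (14,9,-6)
river: ρ → (-6,15,8)
river: ρ → (8,17,-4)
river: ρ → (-4,15,12)
river: ρ → (12,9,-7)
river: ρ → (-7,19,2)
river: ρ → (2,17,-16)
river: ρ → (-16,15,3)
river: ρ → (3,15,-16)
river: ρ → (-16,17,2)
river: ρ → (2,19,-7)
river: ρ → (-7,9,12)
river: ρ → (12,15,-4)
river: ρ → (-4,17,8)
ρ-cycle length = 18 (tail of 1 descent step not counted)

18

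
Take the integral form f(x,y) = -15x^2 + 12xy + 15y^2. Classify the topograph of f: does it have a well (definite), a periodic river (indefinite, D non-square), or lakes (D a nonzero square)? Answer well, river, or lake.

D = b²−4ac = 12² − 4·(-15)·15 = 1044
D > 0 non-square ⇒ indefinite ⇒ periodic river

river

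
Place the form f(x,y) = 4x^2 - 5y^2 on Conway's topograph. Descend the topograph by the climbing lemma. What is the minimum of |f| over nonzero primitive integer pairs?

descent: ρ → (-5,0,4)
descent: ρ → (4,8,-1)  [lands on river]
river: ρ → (-1,8,4)
closes: descent 2, river 2
min |a| on river = 1

1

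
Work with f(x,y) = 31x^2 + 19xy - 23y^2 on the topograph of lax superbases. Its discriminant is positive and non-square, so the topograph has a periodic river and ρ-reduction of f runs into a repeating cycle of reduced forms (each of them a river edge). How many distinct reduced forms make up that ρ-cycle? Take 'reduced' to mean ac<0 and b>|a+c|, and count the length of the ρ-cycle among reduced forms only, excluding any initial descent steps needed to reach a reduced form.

D = 3213, ⌊√D⌋ = 56
river: ρ → (-23,27,27)
river: ρ → (27,27,-23)
river: ρ → (-23,19,31)
river: ρ → (31,43,-11)
river: ρ → (-11,45,27)
river: ρ → (27,9,-29)
river: ρ → (-29,49,7)
river: ρ → (7,49,-29)
river: ρ → (-29,9,27)
river: ρ → (27,45,-11)
river: ρ → (-11,43,31)
river: ρ → (31,19,-23)
ρ-cycle length = 12 (tail of 0 descent steps not counted)

12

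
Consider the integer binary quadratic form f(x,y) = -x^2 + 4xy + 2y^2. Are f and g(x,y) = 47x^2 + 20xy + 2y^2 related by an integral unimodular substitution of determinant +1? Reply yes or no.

D₁ = 24, D₂ = 24
river cycle of f (length 2): (2, 4, -1), (-1, 4, 2)
river cycle of g (length 2): (2, 4, -1), (-1, 4, 2)
cycles coincide ⇒ equivalent

yes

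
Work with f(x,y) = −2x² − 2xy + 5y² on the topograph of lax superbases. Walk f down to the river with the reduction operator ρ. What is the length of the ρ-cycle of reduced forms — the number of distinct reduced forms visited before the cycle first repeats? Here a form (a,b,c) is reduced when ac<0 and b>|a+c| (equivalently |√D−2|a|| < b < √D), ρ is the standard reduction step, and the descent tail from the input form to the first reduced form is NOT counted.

D = 44, ⌊√D⌋ = 6
descent: ρ → (5,2,-2)
descent: ρ → (-2,6,1)  [lands on river]
river: ρ → (1,6,-2)
ρ-cycle length = 2 (tail of 2 descent steps not counted)

2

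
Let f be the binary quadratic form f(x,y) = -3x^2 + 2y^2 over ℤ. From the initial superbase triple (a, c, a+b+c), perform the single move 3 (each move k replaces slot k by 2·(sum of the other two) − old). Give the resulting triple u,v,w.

start (-3,2,-1) = (f(1,0),f(0,1),f(1,1))
replace slot 3: 2·((-3)+2) − (-1) = -1 → (-3,2,-1)

-3,2,-1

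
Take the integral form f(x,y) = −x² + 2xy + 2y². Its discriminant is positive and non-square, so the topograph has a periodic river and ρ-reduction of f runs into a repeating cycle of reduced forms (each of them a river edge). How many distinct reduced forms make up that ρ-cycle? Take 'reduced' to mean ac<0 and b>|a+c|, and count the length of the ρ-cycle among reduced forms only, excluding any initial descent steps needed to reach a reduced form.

D = 12, ⌊√D⌋ = 3
river: ρ → (2,2,-1)
river: ρ → (-1,2,2)
ρ-cycle length = 2 (tail of 0 descent steps not counted)

2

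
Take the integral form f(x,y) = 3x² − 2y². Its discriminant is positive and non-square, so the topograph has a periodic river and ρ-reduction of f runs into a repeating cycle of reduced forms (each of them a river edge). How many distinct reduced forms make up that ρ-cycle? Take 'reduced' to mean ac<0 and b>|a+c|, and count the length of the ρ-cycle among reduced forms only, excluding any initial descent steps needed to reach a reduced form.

D = 24, ⌊√D⌋ = 4
descent: ρ → (-2,4,1)  [lands on river]
river: ρ → (1,4,-2)
ρ-cycle length = 2 (tail of 1 descent step not counted)

2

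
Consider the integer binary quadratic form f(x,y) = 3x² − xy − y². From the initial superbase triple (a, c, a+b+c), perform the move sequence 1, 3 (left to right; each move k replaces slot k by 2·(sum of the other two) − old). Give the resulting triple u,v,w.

start (3,-1,1) = (f(1,0),f(0,1),f(1,1))
replace slot 1: 2·((-1)+1) − 3 = -3 → (-3,-1,1)
replace slot 3: 2·((-3)+(-1)) − 1 = -9 → (-3,-1,-9)

-3,-1,-9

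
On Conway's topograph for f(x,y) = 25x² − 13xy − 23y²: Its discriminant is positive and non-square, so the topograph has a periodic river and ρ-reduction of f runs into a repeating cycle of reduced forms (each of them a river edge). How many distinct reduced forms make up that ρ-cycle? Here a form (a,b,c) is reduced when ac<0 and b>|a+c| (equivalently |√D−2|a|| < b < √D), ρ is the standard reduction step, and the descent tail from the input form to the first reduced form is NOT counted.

D = 2469, ⌊√D⌋ = 49
descent: ρ → (-23,13,25)  [lands on river]
river: ρ → (25,37,-11)
river: ρ → (-11,29,37)
river: ρ → (37,45,-3)
river: ρ → (-3,45,37)
river: ρ → (37,29,-11)
river: ρ → (-11,37,25)
river: ρ → (25,13,-23)
river: ρ → (-23,33,15)
river: ρ → (15,27,-29)
river: ρ → (-29,31,13)
river: ρ → (13,47,-5)
river: ρ → (-5,43,31)
river: ρ → (31,19,-17)
river: ρ → (-17,49,1)
river: ρ → (1,49,-17)
river: ρ → (-17,19,31)
river: ρ → (31,43,-5)
river: ρ → (-5,47,13)
river: ρ → (13,31,-29)
river: ρ → (-29,27,15)
river: ρ → (15,33,-23)
ρ-cycle length = 22 (tail of 1 descent step not counted)

22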